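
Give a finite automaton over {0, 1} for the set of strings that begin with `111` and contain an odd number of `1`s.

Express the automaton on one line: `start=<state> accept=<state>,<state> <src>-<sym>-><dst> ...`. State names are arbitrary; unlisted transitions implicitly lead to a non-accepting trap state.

Run two small machines in parallel and take their product. The first has 5 states tracking whether the input so far still matches the prefix `111`; the second has 2 states tracking the count of `1`s modulo 2. A product state is a pair (one from each), accepting exactly when both do. Equivalent product states are then merged.
With 6 states:
        0   1  
>  q0   q1  q2 
   q1   q1  q1 
   q2   q1  q3 
   q3   q1  q4 
 * q4   q4  q5 
   q5   q5  q4 
(> = start, * = accepting)

start=q0 accept=q4 q0-0->q1 q0-1->q2 q1-0->q1 q1-1->q1 q2-0->q1 q2-1->q3 q3-0->q1 q3-1->q4 q4-0->q4 q4-1->q5 q5-0->q5 q5-1->q4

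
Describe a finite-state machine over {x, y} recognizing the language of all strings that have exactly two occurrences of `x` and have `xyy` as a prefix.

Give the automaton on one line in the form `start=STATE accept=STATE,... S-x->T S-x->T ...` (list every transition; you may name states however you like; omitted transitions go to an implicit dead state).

Run two small machines in parallel and take their product. One (4 states) tracks the count of `x`s, saturating at 3; the other (5 states) tracks whether the input so far still matches the prefix `xyy`. Each combined state is a pair, one component from each; accept when both components accept. Minimizing collapses redundant product states.
6 states suffice.
        x   y  
>  s0   s1  s2 
   s1   s2  s3 
   s2   s2  s2 
   s3   s2  s4 
   s4   s5  s4 
 * s5   s2  s5 
(> = start, * = accepting)

start=s0 accept=s5 s0-x->s1 s0-y->s2 s1-x->s2 s1-y->s3 s2-x->s2 s2-y->s2 s3-x->s2 s3-y->s4 s4-x->s5 s4-y->s4 s5-x->s2 s5-y->s5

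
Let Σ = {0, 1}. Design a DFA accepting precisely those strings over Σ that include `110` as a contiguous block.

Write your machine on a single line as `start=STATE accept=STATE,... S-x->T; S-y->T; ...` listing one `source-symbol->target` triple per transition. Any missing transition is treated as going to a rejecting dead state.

start=q0; accept=q3; q0-0->q0; q0-1->q1; q1-0->q0; q1-1->q2; q2-0->q3; q2-1->q2; q3-0->q3; q3-1->q3

Track how much of `110` has been matched so far: state q0 is no progress, q3 is the absorbing accept state reached once `110` has occurred. Intermediate states record partial matches; on a mismatch, fall back to the longest reusable overlap.
        0   1  
>  q0   q0  q1 
   q1   q0  q2 
   q2   q3  q2 
 * q3   q3  q3 
(> = start, * = accepting)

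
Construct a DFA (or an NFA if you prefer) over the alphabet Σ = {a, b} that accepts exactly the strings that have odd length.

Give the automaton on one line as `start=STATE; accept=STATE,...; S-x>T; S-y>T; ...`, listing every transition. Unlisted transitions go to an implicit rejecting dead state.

Only the length mod 2 matters, so use a 2-cycle: from any state, every input symbol moves to the next state, wrapping s1 back to s0. Mark s1 accepting.
A 2-state machine:
        a   b  
>  s0   s1  s1 
 * s1   s0  s0 
(> = start, * = accepting)

start=s0; accept=s1; s0-a>s1; s0-b>s1; s1-a>s0; s1-b>s0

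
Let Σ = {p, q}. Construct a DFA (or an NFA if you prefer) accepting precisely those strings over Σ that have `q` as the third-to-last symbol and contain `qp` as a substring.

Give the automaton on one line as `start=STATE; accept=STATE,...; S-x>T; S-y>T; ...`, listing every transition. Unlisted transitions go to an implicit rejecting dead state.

Run two small machines in parallel and take their product. The first has 15 states tracking the last 3 symbols read; the second has 3 states tracking whether and how much of `qp` has been seen. A product state is a pair (one from each), accepting exactly when both do. After merging equivalent states the machine shrinks.
11 states suffice.
          p    q  
>  s0     s0   s1 
   s1     s2   s3 
   s2     s4   s5 
   s3     s6   s3 
 * s4     s7   s8 
 * s5     s2   s9 
 * s6     s4   s5 
   s7     s7   s8 
   s8     s2   s9 
   s9     s6  s10 
 * s10    s6  s10 
(> = start, * = accepting)

start=s0; accept=s4,s5,s6,s10; s0-p>s0; s0-q>s1; s1-p>s2; s1-q>s3; s2-p>s4; s2-q>s5; s3-p>s6; s3-q>s3; s4-p>s7; s4-q>s8; s5-p>s2; s5-q>s9; s6-p>s4; s6-q>s5; s7-p>s7; s7-q>s8; s8-p>s2; s8-q>s9; s9-p>s6; s9-q>s10; s10-p>s6; s10-q>s10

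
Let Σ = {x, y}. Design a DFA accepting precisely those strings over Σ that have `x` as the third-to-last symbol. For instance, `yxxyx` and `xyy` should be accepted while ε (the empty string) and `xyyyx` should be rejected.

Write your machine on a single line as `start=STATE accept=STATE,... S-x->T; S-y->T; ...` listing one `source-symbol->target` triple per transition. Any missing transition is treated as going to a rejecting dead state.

start=S0; accept=S7,S8,S9,S10; S0-x->S1; S0-y->S2; S1-x->S3; S1-y->S4; S2-x->S5; S2-y->S6; S3-x->S7; S3-y->S8; S4-x->S9; S4-y->S10; S5-x->S11; S5-y->S12; S6-x->S13; S6-y->S14; S7-x->S7; S7-y->S8; S8-x->S9; S8-y->S10; S9-x->S11; S9-y->S12; S10-x->S13; S10-y->S14; S11-x->S7; S11-y->S8; S12-x->S9; S12-y->S10; S13-x->S11; S13-y->S12; S14-x->S13; S14-y->S14

A DFA must remember the last 3 symbols (since which symbol is third-to-last isn't known until the input ends). Use one state per possible window of the last ≤3 symbols; accept from those whose window starts with `x`.
A 15-state machine:
          x    y  
>  S0     S1   S2 
   S1     S3   S4 
   S2     S5   S6 
   S3     S7   S8 
   S4     S9  S10 
   S5    S11  S12 
   S6    S13  S14 
 * S7     S7   S8 
 * S8     S9  S10 
 * S9    S11  S12 
 * S10   S13  S14 
   S11    S7   S8 
   S12    S9  S10 
   S13   S11  S12 
   S14   S13  S14 
(> = start, * = accepting)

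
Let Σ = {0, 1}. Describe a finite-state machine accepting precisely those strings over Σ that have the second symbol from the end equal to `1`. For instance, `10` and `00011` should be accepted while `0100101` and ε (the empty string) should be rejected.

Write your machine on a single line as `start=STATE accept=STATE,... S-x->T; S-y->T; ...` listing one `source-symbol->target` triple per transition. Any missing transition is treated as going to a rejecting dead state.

start=A; accept=F,G; A-0->B; A-1->C; B-0->D; B-1->E; C-0->F; C-1->G; D-0->D; D-1->E; E-0->F; E-1->G; F-0->D; F-1->E; G-0->F; G-1->G

Because acceptance depends on a position counted from the end, the machine has to buffer the most recent 2 symbols. Make each state the string of the last up-to-2 symbols read; on input `x` shift the window left and append `x`. Accept when the buffered window has length 2 and begins with `1`.
       0  1 
>  A   B  C 
   B   D  E 
   C   F  G 
   D   D  E 
   E   F  G 
 * F   D  E 
 * G   F  G 
(> = start, * = accepting)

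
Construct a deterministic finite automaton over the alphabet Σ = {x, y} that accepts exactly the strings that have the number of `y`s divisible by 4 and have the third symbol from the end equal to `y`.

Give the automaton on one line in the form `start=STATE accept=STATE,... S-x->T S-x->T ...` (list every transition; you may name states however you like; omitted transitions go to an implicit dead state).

Build one automaton per condition and run them in lockstep. The first has 4 states tracking the count of `y`s modulo 4; the second has 15 states tracking the last 3 symbols read. A product state is a pair (one from each), accepting exactly when both do. After merging equivalent states the machine shrinks.
          x    y  
>  s0     s0   s1 
   s1     s1   s2 
   s2     s3   s4 
   s3     s3   s5 
   s4     s6   s7 
   s5     s6   s8 
   s6     s9  s10 
 * s7    s11   s1 
   s8    s11   s1 
   s9     s9  s12 
 * s10   s13   s1 
 * s11   s14   s1 
   s12   s13   s1 
   s13   s14   s1 
 * s14    s0   s1 
(> = start, * = accepting)

start=s0 accept=s7,s10,s11,s14 s0-x->s0 s0-y->s1 s1-x->s1 s1-y->s2 s2-x->s3 s2-y->s4 s3-x->s3 s3-y->s5 s4-x->s6 s4-y->s7 s5-x->s6 s5-y->s8 s6-x->s9 s6-y->s10 s7-x->s11 s7-y->s1 s8-x->s11 s8-y->s1 s9-x->s9 s9-y->s12 s10-x->s13 s10-y->s1 s11-x->s14 s11-y->s1 s12-x->s13 s12-y->s1 s13-x->s14 s13-y->s1 s14-x->s0 s14-y->s1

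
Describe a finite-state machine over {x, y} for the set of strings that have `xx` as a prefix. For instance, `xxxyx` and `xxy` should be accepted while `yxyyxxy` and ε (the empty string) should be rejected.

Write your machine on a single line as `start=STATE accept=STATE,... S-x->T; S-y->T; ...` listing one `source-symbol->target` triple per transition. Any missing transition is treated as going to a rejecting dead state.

Walk along `xx` while the input agrees: from s0 take `x` to s1, and so on. Any deviation drops to the rejecting sink s3. Once s2 is reached the prefix is confirmed and every continuation is accepted.
4 states suffice.
        x   y  
>  s0   s1  s3 
   s1   s2  s3 
 * s2   s2  s2 
   s3   s3  s3 
(> = start, * = accepting)

start=s0; accept=s2; s0-x->s1; s0-y->s3; s1-x->s2; s1-y->s3; s2-x->s2; s2-y->s2; s3-x->s3; s3-y->s3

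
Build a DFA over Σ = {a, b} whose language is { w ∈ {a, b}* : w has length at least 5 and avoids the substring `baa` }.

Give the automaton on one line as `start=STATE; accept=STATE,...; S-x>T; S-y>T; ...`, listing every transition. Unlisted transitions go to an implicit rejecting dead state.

start=S0; accept=S13,S14,S15; S0-a>S1; S0-b>S2; S1-a>S3; S1-b>S4; S2-a>S5; S2-b>S4; S3-a>S6; S3-b>S7; S4-a>S8; S4-b>S7; S5-a>S9; S5-b>S7; S6-a>S10; S6-b>S11; S7-a>S12; S7-b>S11; S8-a>S9; S8-b>S11; S9-a>S9; S9-b>S9; S10-a>S13; S10-b>S14; S11-a>S15; S11-b>S14; S12-a>S9; S12-b>S14; S13-a>S13; S13-b>S14; S14-a>S15; S14-b>S14; S15-a>S9; S15-b>S14

Build one automaton per condition and run them in lockstep. One (7 states) tracks the input length, saturating at 6; the other (4 states) tracks partial matches of the forbidden pattern `baa`. Each combined state is a pair, one component from each; accept when both components accept. After merging equivalent states the machine shrinks.
With 16 states:
          a    b  
>  S0     S1   S2 
   S1     S3   S4 
   S2     S5   S4 
   S3     S6   S7 
   S4     S8   S7 
   S5     S9   S7 
   S6    S10  S11 
   S7    S12  S11 
   S8     S9  S11 
   S9     S9   S9 
   S10   S13  S14 
   S11   S15  S14 
   S12    S9  S14 
 * S13   S13  S14 
 * S14   S15  S14 
 * S15    S9  S14 
(> = start, * = accepting)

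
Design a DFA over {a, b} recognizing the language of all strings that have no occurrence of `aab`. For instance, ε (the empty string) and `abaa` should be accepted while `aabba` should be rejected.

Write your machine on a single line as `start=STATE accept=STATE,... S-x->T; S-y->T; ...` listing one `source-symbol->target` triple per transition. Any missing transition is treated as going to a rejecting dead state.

Track partial matches of the forbidden pattern `aab`. State S3 is a dead state reached once `aab` has occurred; every other state accepts. S0 means no part of `aab` is currently matched.
        a   b  
>* S0   S1  S0 
 * S1   S2  S0 
 * S2   S2  S3 
   S3   S3  S3 
(> = start, * = accepting)

start=S0; accept=S0,S1,S2; S0-a->S1; S0-b->S0; S1-a->S2; S1-b->S0; S2-a->S2; S2-b->S3; S3-a->S3; S3-b->S3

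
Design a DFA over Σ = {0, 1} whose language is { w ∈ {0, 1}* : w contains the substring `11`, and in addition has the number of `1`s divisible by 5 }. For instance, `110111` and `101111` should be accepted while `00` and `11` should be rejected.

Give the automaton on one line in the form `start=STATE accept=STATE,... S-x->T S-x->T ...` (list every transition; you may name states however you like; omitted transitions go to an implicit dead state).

start=A accept=J A-0->A A-1->B B-0->C B-1->D C-0->C C-1->E D-0->D D-1->F E-0->G E-1->F F-0->F F-1->H G-0->G G-1->I H-0->H H-1->J I-0->K I-1->H J-0->J J-1->L K-0->K K-1->M L-0->L L-1->D M-0->N M-1->J N-0->N N-1->O O-0->A O-1->L

Build one automaton per condition and run them in lockstep. One (3 states) tracks whether and how much of `11` has been seen; the other (5 states) tracks the count of `1`s modulo 5. Each combined state is a pair, one component from each; accept when both components accept.
15 states suffice.
       0  1 
>  A   A  B 
   B   C  D 
   C   C  E 
   D   D  F 
   E   G  F 
   F   F  H 
   G   G  I 
   H   H  J 
   I   K  H 
 * J   J  L 
   K   K  M 
   L   L  D 
   M   N  J 
   N   N  O 
   O   A  L 
(> = start, * = accepting)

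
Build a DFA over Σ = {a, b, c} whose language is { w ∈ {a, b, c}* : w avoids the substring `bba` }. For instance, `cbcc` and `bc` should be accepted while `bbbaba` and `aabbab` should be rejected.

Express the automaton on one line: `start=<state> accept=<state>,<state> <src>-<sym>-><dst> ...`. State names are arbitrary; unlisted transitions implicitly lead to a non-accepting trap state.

start=q0 accept=q0,q1,q2 q0-a->q0 q0-b->q1 q0-c->q0 q1-a->q0 q1-b->q2 q1-c->q0 q2-a->q3 q2-b->q2 q2-c->q0 q3-a->q3 q3-b->q3 q3-c->q3

Track partial matches of the forbidden pattern `bba`. State q3 is a dead state reached once `bba` has occurred; every other state accepts. q0 means no part of `bba` is currently matched.
A 4-state machine:
        a   b   c  
>* q0   q0  q1  q0 
 * q1   q0  q2  q0 
 * q2   q3  q2  q0 
   q3   q3  q3  q3 
(> = start, * = accepting)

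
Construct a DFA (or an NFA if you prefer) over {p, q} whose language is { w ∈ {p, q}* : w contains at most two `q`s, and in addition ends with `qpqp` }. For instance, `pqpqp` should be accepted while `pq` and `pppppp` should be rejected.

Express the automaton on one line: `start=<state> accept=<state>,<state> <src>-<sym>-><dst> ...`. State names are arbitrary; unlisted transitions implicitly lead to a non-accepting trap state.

Run two small machines in parallel and take their product. The first has 4 states tracking the count of `q`s, saturating at 3; the second has 5 states tracking how much of the suffix `qpqp` has currently been matched. A product state is a pair (one from each), accepting exactly when both do. After merging equivalent states the machine shrinks.
6 states suffice.
        p   q  
>  s0   s0  s1 
   s1   s2  s3 
   s2   s3  s4 
   s3   s3  s3 
   s4   s5  s3 
 * s5   s3  s3 
(> = start, * = accepting)

start=s0 accept=s5 s0-p->s0 s0-q->s1 s1-p->s2 s1-q->s3 s2-p->s3 s2-q->s4 s3-p->s3 s3-q->s3 s4-p->s5 s4-q->s3 s5-p->s3 s5-q->s3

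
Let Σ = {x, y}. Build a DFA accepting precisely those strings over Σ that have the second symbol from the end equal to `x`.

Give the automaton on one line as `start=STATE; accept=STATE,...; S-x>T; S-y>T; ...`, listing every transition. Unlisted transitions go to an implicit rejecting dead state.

A DFA must remember the last 2 symbols (since which symbol is second-to-last isn't known until the input ends). Use one state per possible window of the last ≤2 symbols; accept from those whose window starts with `x`.
        x   y  
>  q0   q1  q2 
   q1   q3  q4 
   q2   q5  q6 
 * q3   q3  q4 
 * q4   q5  q6 
   q5   q3  q4 
   q6   q5  q6 
(> = start, * = accepting)

start=q0; accept=q3,q4; q0-x>q1; q0-y>q2; q1-x>q3; q1-y>q4; q2-x>q5; q2-y>q6; q3-x>q3; q3-y>q4; q4-x>q5; q4-y>q6; q5-x>q3; q5-y>q4; q6-x>q5; q6-y>q6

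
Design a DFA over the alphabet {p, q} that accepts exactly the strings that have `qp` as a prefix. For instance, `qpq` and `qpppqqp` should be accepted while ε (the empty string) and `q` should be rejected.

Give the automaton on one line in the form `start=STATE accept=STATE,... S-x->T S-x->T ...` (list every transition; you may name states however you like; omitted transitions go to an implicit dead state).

Check the first 2 symbols one by one: s0 through s1 record how many have matched `qp` so far; any wrong symbol goes to the dead state s3. After all 2 match we enter the accepting sink s2.
        p   q  
>  s0   s3  s1 
   s1   s2  s3 
 * s2   s2  s2 
   s3   s3  s3 
(> = start, * = accepting)

start=s0 accept=s2 s0-p->s3 s0-q->s1 s1-p->s2 s1-q->s3 s2-p->s2 s2-q->s2 s3-p->s3 s3-q->s3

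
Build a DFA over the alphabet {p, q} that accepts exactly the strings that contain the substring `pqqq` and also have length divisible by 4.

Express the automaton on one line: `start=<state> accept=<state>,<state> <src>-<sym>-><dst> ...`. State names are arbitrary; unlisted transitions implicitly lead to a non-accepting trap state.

Build one automaton per condition and run them in lockstep. One (5 states) tracks whether and how much of `pqqq` has been seen; the other (4 states) tracks the input length modulo 4. Each combined state is a pair, one component from each; accept when both components accept.
       p  q 
>  A   B  C 
   B   D  E 
   C   D  F 
   D   G  H 
   E   G  I 
   F   G  J 
   G   K  L 
   H   K  M 
   I   K  N 
   J   K  A 
   K   B  O 
   L   B  P 
   M   B  Q 
 * N   Q  Q 
   O   D  R 
   P   D  S 
   Q   S  S 
   R   G  T 
   S   T  T 
   T   N  N 
(> = start, * = accepting)

start=A accept=N A-p->B A-q->C B-p->D B-q->E C-p->D C-q->F D-p->G D-q->H E-p->G E-q->I F-p->G F-q->J G-p->K G-q->L H-p->K H-q->M I-p->K I-q->N J-p->K J-q->A K-p->B K-q->O L-p->B L-q->P M-p->B M-q->Q N-p->Q N-q->Q O-p->D O-q->R P-p->D P-q->S Q-p->S Q-q->S R-p->G R-q->T S-p->T S-q->T T-p->N T-q->N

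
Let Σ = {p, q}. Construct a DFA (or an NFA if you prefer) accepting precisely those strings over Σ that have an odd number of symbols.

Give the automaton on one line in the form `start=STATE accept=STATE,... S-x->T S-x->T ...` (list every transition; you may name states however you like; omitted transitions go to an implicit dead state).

Count input length modulo 2: every symbol advances one step around the cycle A → B → A. Accept at B.
A 2-state machine:
       p  q 
>  A   B  B 
 * B   A  A 
(> = start, * = accepting)

start=A accept=B A-p->B A-q->B B-p->A B-q->A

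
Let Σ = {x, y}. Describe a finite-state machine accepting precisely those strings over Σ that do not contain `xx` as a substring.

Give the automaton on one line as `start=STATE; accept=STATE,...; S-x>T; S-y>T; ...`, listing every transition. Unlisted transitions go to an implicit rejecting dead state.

Track partial matches of the forbidden pattern `xx`. State S2 is a dead state reached once `xx` has occurred; every other state accepts. S0 means no part of `xx` is currently matched.
With 3 states:
        x   y  
>* S0   S1  S0 
 * S1   S2  S0 
   S2   S2  S2 
(> = start, * = accepting)

start=S0; accept=S0,S1; S0-x>S1; S0-y>S0; S1-x>S2; S1-y>S0; S2-x>S2; S2-y>S2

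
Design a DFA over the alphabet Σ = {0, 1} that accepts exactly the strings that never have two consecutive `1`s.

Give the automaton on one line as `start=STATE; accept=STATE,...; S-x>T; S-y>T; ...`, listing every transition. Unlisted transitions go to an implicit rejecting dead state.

start=q0; accept=q0,q1; q0-0>q0; q0-1>q1; q1-0>q0; q1-1>q2; q2-0>q2; q2-1>q2

This is the complement of 'contains `11`'. Use the same substring-matching states — q0 through q2 holding how much of `11` has just been matched — but flip the accepting set: everything except the trap q2 accepts.
A 3-state machine:
        0   1  
>* q0   q0  q1 
 * q1   q0  q2 
   q2   q2  q2 
(> = start, * = accepting)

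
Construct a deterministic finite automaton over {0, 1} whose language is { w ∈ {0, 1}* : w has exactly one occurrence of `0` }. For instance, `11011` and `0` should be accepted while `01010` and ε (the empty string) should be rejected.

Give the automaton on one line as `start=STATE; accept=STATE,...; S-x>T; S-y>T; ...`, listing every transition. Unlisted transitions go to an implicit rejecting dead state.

start=S0; accept=S1; S0-0>S1; S0-1>S0; S1-0>S2; S1-1>S1; S2-0>S2; S2-1>S2

Count `0`s, saturating at 2: state S0 means no `0` yet, S1 means one `0` seen, S2 means more than one. Each `0` increments (capped at S2); other symbols loop. Accept from {S1}.
3 states suffice.
        0   1  
>  S0   S1  S0 
 * S1   S2  S1 
   S2   S2  S2 
(> = start, * = accepting)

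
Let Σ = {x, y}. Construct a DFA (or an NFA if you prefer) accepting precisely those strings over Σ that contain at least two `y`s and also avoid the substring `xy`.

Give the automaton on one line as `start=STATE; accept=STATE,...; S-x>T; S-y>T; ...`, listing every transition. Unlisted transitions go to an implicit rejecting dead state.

start=s0; accept=s3,s4; s0-x>s1; s0-y>s2; s1-x>s1; s1-y>s1; s2-x>s1; s2-y>s3; s3-x>s4; s3-y>s3; s4-x>s4; s4-y>s1

Run two small machines in parallel and take their product. One (4 states) tracks the count of `y`s, saturating at 3; the other (3 states) tracks partial matches of the forbidden pattern `xy`. Each combined state is a pair, one component from each; accept when both components accept. After merging equivalent states the machine shrinks.
With 5 states:
        x   y  
>  s0   s1  s2 
   s1   s1  s1 
   s2   s1  s3 
 * s3   s4  s3 
 * s4   s4  s1 
(> = start, * = accepting)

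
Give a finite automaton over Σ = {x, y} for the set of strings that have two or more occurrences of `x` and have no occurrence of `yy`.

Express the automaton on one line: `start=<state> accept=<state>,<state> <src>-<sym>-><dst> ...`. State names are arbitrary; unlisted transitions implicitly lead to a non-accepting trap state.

Run two small machines in parallel and take their product. The first has 4 states tracking the count of `x`s, saturating at 3; the second has 3 states tracking partial matches of the forbidden pattern `yy`. A product state is a pair (one from each), accepting exactly when both do. After merging equivalent states the machine shrinks.
A 7-state machine:
        x   y  
>  q0   q1  q2 
   q1   q3  q4 
   q2   q1  q5 
 * q3   q3  q6 
   q4   q3  q5 
   q5   q5  q5 
 * q6   q3  q5 
(> = start, * = accepting)

start=q0 accept=q3,q6 q0-x->q1 q0-y->q2 q1-x->q3 q1-y->q4 q2-x->q1 q2-y->q5 q3-x->q3 q3-y->q6 q4-x->q3 q4-y->q5 q5-x->q5 q5-y->q5 q6-x->q3 q6-y->q5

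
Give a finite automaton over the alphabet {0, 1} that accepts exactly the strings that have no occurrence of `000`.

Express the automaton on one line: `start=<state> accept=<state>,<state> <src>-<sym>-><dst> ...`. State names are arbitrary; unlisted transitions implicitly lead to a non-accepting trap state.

start=q0 accept=q0,q1,q2 q0-0->q1 q0-1->q0 q1-0->q2 q1-1->q0 q2-0->q3 q2-1->q0 q3-0->q3 q3-1->q3

Track partial matches of the forbidden pattern `000`. State q3 is a dead state reached once `000` has occurred; every other state accepts. q0 means no part of `000` is currently matched.
4 states suffice.
        0   1  
>* q0   q1  q0 
 * q1   q2  q0 
 * q2   q3  q0 
   q3   q3  q3 
(> = start, * = accepting)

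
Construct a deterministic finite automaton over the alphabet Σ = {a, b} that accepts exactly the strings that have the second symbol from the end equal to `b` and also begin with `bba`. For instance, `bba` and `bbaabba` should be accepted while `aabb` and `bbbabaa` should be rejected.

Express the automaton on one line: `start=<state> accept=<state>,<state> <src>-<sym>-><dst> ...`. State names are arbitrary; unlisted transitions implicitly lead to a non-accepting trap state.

Build one automaton per condition and run them in lockstep. The first has 7 states tracking the last 2 symbols read; the second has 5 states tracking whether the input so far still matches the prefix `bba`. A product state is a pair (one from each), accepting exactly when both do.
With 12 states:
          a    b  
>  S0     S1   S2 
   S1     S3   S4 
   S2     S5   S6 
   S3     S3   S4 
   S4     S5   S7 
   S5     S3   S4 
   S6     S8   S7 
   S7     S5   S7 
 * S8     S9  S10 
   S9     S9  S10 
   S10    S8  S11 
 * S11    S8  S11 
(> = start, * = accepting)

start=S0 accept=S8,S11 S0-a->S1 S0-b->S2 S1-a->S3 S1-b->S4 S2-a->S5 S2-b->S6 S3-a->S3 S3-b->S4 S4-a->S5 S4-b->S7 S5-a->S3 S5-b->S4 S6-a->S8 S6-b->S7 S7-a->S5 S7-b->S7 S8-a->S9 S8-b->S10 S9-a->S9 S9-b->S10 S10-a->S8 S10-b->S11 S11-a->S8 S11-b->S11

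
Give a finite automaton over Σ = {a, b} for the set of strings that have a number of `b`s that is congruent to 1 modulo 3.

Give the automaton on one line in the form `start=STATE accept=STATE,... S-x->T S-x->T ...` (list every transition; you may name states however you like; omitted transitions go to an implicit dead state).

start=S0 accept=S1 S0-a->S0 S0-b->S1 S1-a->S1 S1-b->S2 S2-a->S2 S2-b->S0

Keep the running count of `b`s modulo 3: each `b` advances along the cycle S0 → S1 → S2 → S0 while other symbols loop. Accept at S1.
With 3 states:
        a   b  
>  S0   S0  S1 
 * S1   S1  S2 
   S2   S2  S0 
(> = start, * = accepting)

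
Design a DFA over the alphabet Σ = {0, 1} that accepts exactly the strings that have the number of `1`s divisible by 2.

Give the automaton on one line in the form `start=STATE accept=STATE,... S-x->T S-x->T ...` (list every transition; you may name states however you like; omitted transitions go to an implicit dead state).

Keep the running count of `1`s modulo 2: each `1` advances along the cycle q0 → q1 → q0 while other symbols loop. Accept at q0.
2 states suffice.
        0   1  
>* q0   q0  q1 
   q1   q1  q0 
(> = start, * = accepting)

start=q0 accept=q0 q0-0->q0 q0-1->q1 q1-0->q1 q1-1->q0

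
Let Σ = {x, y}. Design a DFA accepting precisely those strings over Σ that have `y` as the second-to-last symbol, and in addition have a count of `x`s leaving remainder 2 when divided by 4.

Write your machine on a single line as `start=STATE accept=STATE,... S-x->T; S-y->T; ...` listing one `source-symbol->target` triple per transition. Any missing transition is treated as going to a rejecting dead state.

start=S0; accept=S6,S7; S0-x->S1; S0-y->S0; S1-x->S2; S1-y->S3; S2-x->S4; S2-y->S5; S3-x->S6; S3-y->S3; S4-x->S0; S4-y->S4; S5-x->S4; S5-y->S7; S6-x->S4; S6-y->S5; S7-x->S4; S7-y->S7

Run two small machines in parallel and take their product. One (7 states) tracks the last 2 symbols read; the other (4 states) tracks the count of `x`s modulo 4. Each combined state is a pair, one component from each; accept when both components accept. Minimizing collapses redundant product states.
With 8 states:
        x   y  
>  S0   S1  S0 
   S1   S2  S3 
   S2   S4  S5 
   S3   S6  S3 
   S4   S0  S4 
   S5   S4  S7 
 * S6   S4  S5 
 * S7   S4  S7 
(> = start, * = accepting)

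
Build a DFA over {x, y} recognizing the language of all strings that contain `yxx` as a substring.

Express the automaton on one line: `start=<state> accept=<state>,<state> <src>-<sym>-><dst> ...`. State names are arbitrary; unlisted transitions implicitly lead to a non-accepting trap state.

States s0..s2 record the length of the longest prefix of `yxx` that matches the current input suffix. Reaching s3 means `yxx` has been seen, and we stay there forever. Accept from s3.
        x   y  
>  s0   s0  s1 
   s1   s2  s1 
   s2   s3  s1 
 * s3   s3  s3 
(> = start, * = accepting)

start=s0 accept=s3 s0-x->s0 s0-y->s1 s1-x->s2 s1-y->s1 s2-x->s3 s2-y->s1 s3-x->s3 s3-y->s3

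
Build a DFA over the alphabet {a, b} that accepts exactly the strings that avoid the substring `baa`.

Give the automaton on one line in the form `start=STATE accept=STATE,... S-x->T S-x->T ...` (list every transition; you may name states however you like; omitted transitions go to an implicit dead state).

start=s0 accept=s0,s1,s2 s0-a->s0 s0-b->s1 s1-a->s2 s1-b->s1 s2-a->s3 s2-b->s1 s3-a->s3 s3-b->s3

Track partial matches of the forbidden pattern `baa`. State s3 is a dead state reached once `baa` has occurred; every other state accepts. s0 means no part of `baa` is currently matched.
        a   b  
>* s0   s0  s1 
 * s1   s2  s1 
 * s2   s3  s1 
   s3   s3  s3 
(> = start, * = accepting)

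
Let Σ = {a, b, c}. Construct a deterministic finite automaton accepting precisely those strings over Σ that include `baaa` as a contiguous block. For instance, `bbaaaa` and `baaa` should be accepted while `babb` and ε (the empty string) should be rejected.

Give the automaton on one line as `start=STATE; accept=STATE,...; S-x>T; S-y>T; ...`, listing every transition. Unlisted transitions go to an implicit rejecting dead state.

start=S0; accept=S4; S0-a>S0; S0-b>S1; S0-c>S0; S1-a>S2; S1-b>S1; S1-c>S0; S2-a>S3; S2-b>S1; S2-c>S0; S3-a>S4; S3-b>S1; S3-c>S0; S4-a>S4; S4-b>S4; S4-c>S4

Track how much of `baaa` has been matched so far: state S0 is no progress, S4 is the absorbing accept state reached once `baaa` has occurred. Intermediate states record partial matches; on a mismatch, fall back to the longest reusable overlap.
With 5 states:
        a   b   c  
>  S0   S0  S1  S0 
   S1   S2  S1  S0 
   S2   S3  S1  S0 
   S3   S4  S1  S0 
 * S4   S4  S4  S4 
(> = start, * = accepting)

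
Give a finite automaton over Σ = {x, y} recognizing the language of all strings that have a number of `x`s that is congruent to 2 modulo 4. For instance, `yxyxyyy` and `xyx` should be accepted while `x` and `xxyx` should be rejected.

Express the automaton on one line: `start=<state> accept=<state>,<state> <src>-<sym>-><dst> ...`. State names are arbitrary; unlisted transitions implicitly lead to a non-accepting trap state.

start=q0 accept=q2 q0-x->q1 q0-y->q0 q1-x->q2 q1-y->q1 q2-x->q3 q2-y->q2 q3-x->q0 q3-y->q3

Keep the running count of `x`s modulo 4: each `x` advances along the cycle q0 → q1 → q2 → q3 → q0 while other symbols loop. Accept at q2.
4 states suffice.
        x   y  
>  q0   q1  q0 
   q1   q2  q1 
 * q2   q3  q2 
   q3   q0  q3 
(> = start, * = accepting)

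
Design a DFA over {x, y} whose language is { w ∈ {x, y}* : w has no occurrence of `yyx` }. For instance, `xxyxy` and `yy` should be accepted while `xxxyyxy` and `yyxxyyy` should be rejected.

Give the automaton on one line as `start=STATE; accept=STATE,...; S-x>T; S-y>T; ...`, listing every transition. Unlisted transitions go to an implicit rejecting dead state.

start=s0; accept=s0,s1,s2; s0-x>s0; s0-y>s1; s1-x>s0; s1-y>s2; s2-x>s3; s2-y>s2; s3-x>s3; s3-y>s3

Track partial matches of the forbidden pattern `yyx`. State s3 is a dead state reached once `yyx` has occurred; every other state accepts. s0 means no part of `yyx` is currently matched.
        x   y  
>* s0   s0  s1 
 * s1   s0  s2 
 * s2   s3  s2 
   s3   s3  s3 
(> = start, * = accepting)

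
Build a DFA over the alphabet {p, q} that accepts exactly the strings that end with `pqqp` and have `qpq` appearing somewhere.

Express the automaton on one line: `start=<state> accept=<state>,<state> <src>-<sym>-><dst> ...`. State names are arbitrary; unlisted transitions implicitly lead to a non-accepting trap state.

start=A accept=K A-p->B A-q->C B-p->B B-q->D C-p->E C-q->C D-p->E D-q->F E-p->B E-q->G F-p->H F-q->C G-p->I G-q->J H-p->B H-q->G I-p->I I-q->G J-p->K J-q->L K-p->I K-q->G L-p->I L-q->L

Run two small machines in parallel and take their product. One (5 states) tracks how much of the suffix `pqqp` has currently been matched; the other (4 states) tracks whether and how much of `qpq` has been seen. Each combined state is a pair, one component from each; accept when both components accept.
12 states suffice.
       p  q 
>  A   B  C 
   B   B  D 
   C   E  C 
   D   E  F 
   E   B  G 
   F   H  C 
   G   I  J 
   H   B  G 
   I   I  G 
   J   K  L 
 * K   I  G 
   L   I  L 
(> = start, * = accepting)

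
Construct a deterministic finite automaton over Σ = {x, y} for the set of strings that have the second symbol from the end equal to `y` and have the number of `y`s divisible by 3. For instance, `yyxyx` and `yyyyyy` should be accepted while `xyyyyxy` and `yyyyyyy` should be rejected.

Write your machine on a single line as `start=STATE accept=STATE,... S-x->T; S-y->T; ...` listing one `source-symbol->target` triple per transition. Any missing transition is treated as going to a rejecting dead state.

start=q0; accept=q10,q13; q0-x->q1; q0-y->q2; q1-x->q3; q1-y->q4; q2-x->q5; q2-y->q6; q3-x->q3; q3-y->q4; q4-x->q5; q4-y->q6; q5-x->q7; q5-y->q8; q6-x->q9; q6-y->q10; q7-x->q7; q7-y->q8; q8-x->q9; q8-y->q10; q9-x->q11; q9-y->q12; q10-x->q13; q10-y->q14; q11-x->q11; q11-y->q12; q12-x->q13; q12-y->q14; q13-x->q3; q13-y->q4; q14-x->q5; q14-y->q6

Build one automaton per condition and run them in lockstep. The first has 7 states tracking the last 2 symbols read; the second has 3 states tracking the count of `y`s modulo 3. A product state is a pair (one from each), accepting exactly when both do.
A 15-state machine:
          x    y  
>  q0     q1   q2 
   q1     q3   q4 
   q2     q5   q6 
   q3     q3   q4 
   q4     q5   q6 
   q5     q7   q8 
   q6     q9  q10 
   q7     q7   q8 
   q8     q9  q10 
   q9    q11  q12 
 * q10   q13  q14 
   q11   q11  q12 
   q12   q13  q14 
 * q13    q3   q4 
   q14    q5   q6 
(> = start, * = accepting)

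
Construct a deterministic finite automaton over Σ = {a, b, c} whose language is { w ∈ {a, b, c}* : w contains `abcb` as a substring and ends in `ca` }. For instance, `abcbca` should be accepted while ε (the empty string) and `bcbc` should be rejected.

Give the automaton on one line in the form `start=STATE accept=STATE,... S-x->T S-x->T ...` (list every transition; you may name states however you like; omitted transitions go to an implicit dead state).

Build one automaton per condition and run them in lockstep. The first has 5 states tracking whether and how much of `abcb` has been seen; the second has 3 states tracking how much of the suffix `ca` has currently been matched. A product state is a pair (one from each), accepting exactly when both do. Equivalent product states are then merged.
A 7-state machine:
        a   b   c  
>  s0   s1  s0  s0 
   s1   s1  s2  s0 
   s2   s1  s0  s3 
   s3   s1  s4  s0 
   s4   s4  s4  s5 
   s5   s6  s4  s5 
 * s6   s4  s4  s5 
(> = start, * = accepting)

start=s0 accept=s6 s0-a->s1 s0-b->s0 s0-c->s0 s1-a->s1 s1-b->s2 s1-c->s0 s2-a->s1 s2-b->s0 s2-c->s3 s3-a->s1 s3-b->s4 s3-c->s0 s4-a->s4 s4-b->s4 s4-c->s5 s5-a->s6 s5-b->s4 s5-c->s5 s6-a->s4 s6-b->s4 s6-c->s5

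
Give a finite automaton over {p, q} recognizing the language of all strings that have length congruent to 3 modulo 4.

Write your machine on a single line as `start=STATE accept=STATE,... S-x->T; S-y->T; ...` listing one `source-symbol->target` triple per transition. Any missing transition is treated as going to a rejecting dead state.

start=s0; accept=s3; s0-p->s1; s0-q->s1; s1-p->s2; s1-q->s2; s2-p->s3; s2-q->s3; s3-p->s0; s3-q->s0

Only the length mod 4 matters, so use a 4-cycle: from any state, every input symbol moves to the next state, wrapping s3 back to s0. Mark s3 accepting.
With 4 states:
        p   q  
>  s0   s1  s1 
   s1   s2  s2 
   s2   s3  s3 
 * s3   s0  s0 
(> = start, * = accepting)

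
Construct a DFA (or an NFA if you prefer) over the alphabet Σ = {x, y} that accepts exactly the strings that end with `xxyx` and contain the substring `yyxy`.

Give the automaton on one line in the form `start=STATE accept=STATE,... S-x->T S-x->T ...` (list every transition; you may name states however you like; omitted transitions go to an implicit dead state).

Build one automaton per condition and run them in lockstep. The first has 5 states tracking how much of the suffix `xxyx` has currently been matched; the second has 5 states tracking whether and how much of `yyxy` has been seen. A product state is a pair (one from each), accepting exactly when both do. Equivalent product states are then merged.
        x   y  
>  q0   q0  q1 
   q1   q0  q2 
   q2   q3  q2 
   q3   q0  q4 
   q4   q5  q4 
   q5   q6  q4 
   q6   q6  q7 
   q7   q8  q4 
 * q8   q6  q4 
(> = start, * = accepting)

start=q0 accept=q8 q0-x->q0 q0-y->q1 q1-x->q0 q1-y->q2 q2-x->q3 q2-y->q2 q3-x->q0 q3-y->q4 q4-x->q5 q4-y->q4 q5-x->q6 q5-y->q4 q6-x->q6 q6-y->q7 q7-x->q8 q7-y->q4 q8-x->q6 q8-y->q4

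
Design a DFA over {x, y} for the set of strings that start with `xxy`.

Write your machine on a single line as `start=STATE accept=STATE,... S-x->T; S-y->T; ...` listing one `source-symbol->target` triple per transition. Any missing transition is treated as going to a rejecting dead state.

Walk along `xxy` while the input agrees: from A take `x` to B, and so on. Any deviation drops to the rejecting sink E. Once D is reached the prefix is confirmed and every continuation is accepted.
       x  y 
>  A   B  E 
   B   C  E 
   C   E  D 
 * D   D  D 
   E   E  E 
(> = start, * = accepting)

start=A; accept=D; A-x->B; A-y->E; B-x->C; B-y->E; C-x->E; C-y->D; D-x->D; D-y->D; E-x->E; E-y->E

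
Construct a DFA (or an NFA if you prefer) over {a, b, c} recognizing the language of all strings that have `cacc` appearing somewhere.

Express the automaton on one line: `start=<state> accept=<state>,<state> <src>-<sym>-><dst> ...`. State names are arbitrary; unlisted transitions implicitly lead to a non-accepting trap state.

States s0..s3 record the length of the longest prefix of `cacc` that matches the current input suffix. Reaching s4 means `cacc` has been seen, and we stay there forever. Accept from s4.
With 5 states:
        a   b   c  
>  s0   s0  s0  s1 
   s1   s2  s0  s1 
   s2   s0  s0  s3 
   s3   s2  s0  s4 
 * s4   s4  s4  s4 
(> = start, * = accepting)

start=s0 accept=s4 s0-a->s0 s0-b->s0 s0-c->s1 s1-a->s2 s1-b->s0 s1-c->s1 s2-a->s0 s2-b->s0 s2-c->s3 s3-a->s2 s3-b->s0 s3-c->s4 s4-a->s4 s4-b->s4 s4-c->s4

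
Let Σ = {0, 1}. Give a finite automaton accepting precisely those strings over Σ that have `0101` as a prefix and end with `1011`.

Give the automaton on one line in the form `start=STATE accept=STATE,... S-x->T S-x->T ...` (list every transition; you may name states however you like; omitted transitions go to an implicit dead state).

start=s0 accept=s11 s0-0->s1 s0-1->s2 s1-0->s3 s1-1->s4 s2-0->s5 s2-1->s2 s3-0->s3 s3-1->s2 s4-0->s6 s4-1->s2 s5-0->s3 s5-1->s7 s6-0->s3 s6-1->s8 s7-0->s5 s7-1->s9 s8-0->s10 s8-1->s11 s9-0->s5 s9-1->s2 s10-0->s12 s10-1->s8 s11-0->s10 s11-1->s13 s12-0->s12 s12-1->s13 s13-0->s10 s13-1->s13

Handle the two conditions separately and then intersect. The first has 6 states tracking whether the input so far still matches the prefix `0101`; the second has 5 states tracking how much of the suffix `1011` has currently been matched. A product state is a pair (one from each), accepting exactly when both do.
          0    1  
>  s0     s1   s2 
   s1     s3   s4 
   s2     s5   s2 
   s3     s3   s2 
   s4     s6   s2 
   s5     s3   s7 
   s6     s3   s8 
   s7     s5   s9 
   s8    s10  s11 
   s9     s5   s2 
   s10   s12   s8 
 * s11   s10  s13 
   s12   s12  s13 
   s13   s10  s13 
(> = start, * = accepting)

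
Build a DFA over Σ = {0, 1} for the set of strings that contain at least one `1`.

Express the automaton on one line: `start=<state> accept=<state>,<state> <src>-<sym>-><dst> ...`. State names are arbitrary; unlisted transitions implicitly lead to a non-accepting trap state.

start=S0 accept=S1,S2 S0-0->S0 S0-1->S1 S1-0->S1 S1-1->S2 S2-0->S2 S2-1->S2

Count `1`s, saturating at 2: state S0 means no `1` yet, S1 means one `1` seen, S2 means more than one. Each `1` increments (capped at S2); other symbols loop. Accept from {S1, S2}.
With 3 states:
        0   1  
>  S0   S0  S1 
 * S1   S1  S2 
 * S2   S2  S2 
(> = start, * = accepting)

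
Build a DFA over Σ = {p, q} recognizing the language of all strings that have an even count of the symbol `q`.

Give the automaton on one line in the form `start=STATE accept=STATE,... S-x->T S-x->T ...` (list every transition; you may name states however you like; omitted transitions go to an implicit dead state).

Keep the running count of `q`s modulo 2: each `q` advances along the cycle A → B → A while other symbols loop. Accept at A.
A 2-state machine:
       p  q 
>* A   A  B 
   B   B  A 
(> = start, * = accepting)

start=A accept=A A-p->A A-q->B B-p->B B-q->A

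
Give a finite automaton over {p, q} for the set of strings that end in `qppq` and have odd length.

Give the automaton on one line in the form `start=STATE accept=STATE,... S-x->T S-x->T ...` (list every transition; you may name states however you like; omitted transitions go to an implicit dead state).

start=s0 accept=s5 s0-p->s1 s0-q->s1 s1-p->s0 s1-q->s2 s2-p->s3 s2-q->s1 s3-p->s4 s3-q->s2 s4-p->s1 s4-q->s5 s5-p->s0 s5-q->s2

Build one automaton per condition and run them in lockstep. The first has 5 states tracking how much of the suffix `qppq` has currently been matched; the second has 2 states tracking the input length modulo 2. A product state is a pair (one from each), accepting exactly when both do. Minimizing collapses redundant product states.
With 6 states:
        p   q  
>  s0   s1  s1 
   s1   s0  s2 
   s2   s3  s1 
   s3   s4  s2 
   s4   s1  s5 
 * s5   s0  s2 
(> = start, * = accepting)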